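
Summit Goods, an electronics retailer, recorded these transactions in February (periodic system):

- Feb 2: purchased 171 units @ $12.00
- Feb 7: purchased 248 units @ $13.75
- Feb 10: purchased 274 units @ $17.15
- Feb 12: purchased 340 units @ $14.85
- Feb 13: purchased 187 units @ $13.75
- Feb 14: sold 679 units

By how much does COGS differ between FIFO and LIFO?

FIFO COGS: 171 @ $12.00 + 248 @ $13.75 + 260 @ $17.15 = $9,921.00
LIFO COGS: 187 @ $13.75 + 340 @ $14.85 + 152 @ $17.15 = $10,227.05
Difference = |$9,921.00 − $10,227.05| = $306.05

$306.05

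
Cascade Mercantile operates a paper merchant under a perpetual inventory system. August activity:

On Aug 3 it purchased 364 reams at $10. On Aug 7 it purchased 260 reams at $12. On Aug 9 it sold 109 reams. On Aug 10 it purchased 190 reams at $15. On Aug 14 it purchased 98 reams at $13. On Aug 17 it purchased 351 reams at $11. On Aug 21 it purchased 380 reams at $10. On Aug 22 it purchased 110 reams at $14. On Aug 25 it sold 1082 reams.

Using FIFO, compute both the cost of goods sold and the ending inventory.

COGS = $13,953; ending inventory = $6,132

Aug 9, 109 sold [FIFO — oldest first]: 109 @ $10 = $1,090
Aug 25, 1082 sold [FIFO — oldest first]: 255 @ $10 + 260 @ $12 + 190 @ $15 + 98 @ $13 + 279 @ $11 = $12,863
Total COGS = $1,090 + $12,863 = $13,953
Ending inventory: 72 @ $11 + 380 @ $10 + 110 @ $14 = $6,132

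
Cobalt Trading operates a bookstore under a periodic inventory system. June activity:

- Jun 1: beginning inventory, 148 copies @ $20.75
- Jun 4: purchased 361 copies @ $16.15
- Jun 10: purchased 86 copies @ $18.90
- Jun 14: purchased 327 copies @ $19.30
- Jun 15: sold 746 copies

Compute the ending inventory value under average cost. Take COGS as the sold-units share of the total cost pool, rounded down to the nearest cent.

Jun 15, sell 746: 746/922 × $16,837.65 → $13,623.52
Ending inventory (cost pool remaining) = $3,214.13
Check: goods available $16,837.65 = COGS $13,623.52 + ending $3,214.13

Ending inventory = $3,214.13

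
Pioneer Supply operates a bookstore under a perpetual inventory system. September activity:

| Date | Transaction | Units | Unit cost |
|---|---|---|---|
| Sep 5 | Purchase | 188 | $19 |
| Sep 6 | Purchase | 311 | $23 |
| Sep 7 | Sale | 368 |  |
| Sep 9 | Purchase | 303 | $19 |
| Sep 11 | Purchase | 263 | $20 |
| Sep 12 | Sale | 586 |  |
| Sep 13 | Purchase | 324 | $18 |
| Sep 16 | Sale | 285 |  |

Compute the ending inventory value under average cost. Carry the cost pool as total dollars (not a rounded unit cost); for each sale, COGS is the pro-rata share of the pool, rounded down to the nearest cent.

Ending inventory = $2,770.66

After Sep 5: 188 on hand, pool $3,572.00 (≈ $19.0000 each)
After Sep 6: 499 on hand, pool $10,725.00 (≈ $21.4930 each)
Sep 7, sell 368: 368/499 × $10,725.00 → $7,909.41
After Sep 9: 434 on hand, pool $8,572.59 (≈ $19.7525 each)
After Sep 11: 697 on hand, pool $13,832.59 (≈ $19.8459 each)
Sep 12, sell 586: 586/697 × $13,832.59 → $11,629.69
After Sep 13: 435 on hand, pool $8,034.90 (≈ $18.4710 each)
Sep 16, sell 285: 285/435 × $8,034.90 → $5,264.24
Total COGS = $7,909.41 + $11,629.69 + $5,264.24 = $24,803.34
Ending inventory (cost pool remaining) = $2,770.66
Check: goods available $27,574.00 = COGS $24,803.34 + ending $2,770.66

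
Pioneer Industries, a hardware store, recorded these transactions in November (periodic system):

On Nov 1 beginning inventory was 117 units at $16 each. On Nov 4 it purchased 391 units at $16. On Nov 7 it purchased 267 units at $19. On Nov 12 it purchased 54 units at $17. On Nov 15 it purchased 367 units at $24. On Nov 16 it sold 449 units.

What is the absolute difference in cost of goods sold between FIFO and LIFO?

$3,074

FIFO COGS: 117 @ $16 + 332 @ $16 = $7,184
LIFO COGS: 367 @ $24 + 54 @ $17 + 28 @ $19 = $10,258
Difference = |$7,184 − $10,258| = $3,074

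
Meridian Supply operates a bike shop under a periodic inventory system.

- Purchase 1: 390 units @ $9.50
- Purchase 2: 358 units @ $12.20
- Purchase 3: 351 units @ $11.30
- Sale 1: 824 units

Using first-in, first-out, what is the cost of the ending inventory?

Ending inventory = $3,107.50

Sale 1 (824) [FIFO — oldest first]: 390 @ $9.50 + 358 @ $12.20 + 76 @ $11.30 = $8,931.40
Ending inventory: 275 @ $11.30 = $3,107.50
Check: goods available $12,038.90 = COGS $8,931.40 + ending $3,107.50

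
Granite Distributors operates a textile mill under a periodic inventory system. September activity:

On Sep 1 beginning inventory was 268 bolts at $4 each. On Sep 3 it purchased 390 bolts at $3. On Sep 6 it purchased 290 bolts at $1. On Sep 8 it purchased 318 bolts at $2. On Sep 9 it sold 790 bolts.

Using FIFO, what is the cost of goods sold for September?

Sep 9, 790 sold [FIFO — oldest first]: 268 @ $4 + 390 @ $3 + 132 @ $1 = $2,374
Ending inventory: 158 @ $1 + 318 @ $2 = $794

COGS = $2,374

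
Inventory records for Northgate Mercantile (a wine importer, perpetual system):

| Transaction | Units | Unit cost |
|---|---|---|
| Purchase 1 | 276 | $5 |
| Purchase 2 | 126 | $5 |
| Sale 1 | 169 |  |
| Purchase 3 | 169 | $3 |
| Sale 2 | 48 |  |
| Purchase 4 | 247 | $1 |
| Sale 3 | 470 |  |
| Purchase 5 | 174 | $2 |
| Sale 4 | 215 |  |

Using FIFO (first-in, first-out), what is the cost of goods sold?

Sale 1 (169) [FIFO — oldest first]: 169 @ $5 = $845
Sale 2 (48) [FIFO — oldest first]: 48 @ $5 = $240
Sale 3 (470) [FIFO — oldest first]: 59 @ $5 + 126 @ $5 + 169 @ $3 + 116 @ $1 = $1,548
Sale 4 (215) [FIFO — oldest first]: 131 @ $1 + 84 @ $2 = $299
Total COGS = $845 + $240 + $1,548 + $299 = $2,932
Ending inventory: 90 @ $2 = $180
Check: goods available $3,112 = COGS $2,932 + ending $180

COGS = $2,932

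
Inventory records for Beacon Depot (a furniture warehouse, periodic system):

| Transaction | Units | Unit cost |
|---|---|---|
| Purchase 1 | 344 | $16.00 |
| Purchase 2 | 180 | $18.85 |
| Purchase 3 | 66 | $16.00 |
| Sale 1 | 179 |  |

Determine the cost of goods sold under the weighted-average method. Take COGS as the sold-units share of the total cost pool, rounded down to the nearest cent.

COGS = $3,019.63

Sale 1, sell 179: 179/590 × $9,953.00 → $3,019.63
Ending inventory (cost pool remaining) = $6,933.37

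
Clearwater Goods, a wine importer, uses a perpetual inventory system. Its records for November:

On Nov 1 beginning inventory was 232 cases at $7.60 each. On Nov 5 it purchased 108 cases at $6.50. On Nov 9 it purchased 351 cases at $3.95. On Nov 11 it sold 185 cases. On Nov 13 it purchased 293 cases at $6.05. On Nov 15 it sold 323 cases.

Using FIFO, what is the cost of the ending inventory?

Ending inventory = $2,495.50

Nov 11, 185 sold [FIFO — oldest first]: 185 @ $7.60 = $1,406.00
Nov 15, 323 sold [FIFO — oldest first]: 47 @ $7.60 + 108 @ $6.50 + 168 @ $3.95 = $1,722.80
Total COGS = $1,406.00 + $1,722.80 = $3,128.80
Ending inventory: 183 @ $3.95 + 293 @ $6.05 = $2,495.50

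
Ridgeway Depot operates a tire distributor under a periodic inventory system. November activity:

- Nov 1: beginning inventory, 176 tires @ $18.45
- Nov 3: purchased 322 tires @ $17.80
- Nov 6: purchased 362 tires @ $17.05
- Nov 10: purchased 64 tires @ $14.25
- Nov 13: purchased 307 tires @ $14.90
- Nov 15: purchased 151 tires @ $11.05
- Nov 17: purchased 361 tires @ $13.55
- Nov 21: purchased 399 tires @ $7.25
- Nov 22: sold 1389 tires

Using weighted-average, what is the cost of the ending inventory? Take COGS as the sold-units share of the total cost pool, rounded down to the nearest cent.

Nov 22, sell 1389: 1389/2142 × $30,090.05 → $19,512.17
Ending inventory (cost pool remaining) = $10,577.88
Check: goods available $30,090.05 = COGS $19,512.17 + ending $10,577.88

Ending inventory = $10,577.88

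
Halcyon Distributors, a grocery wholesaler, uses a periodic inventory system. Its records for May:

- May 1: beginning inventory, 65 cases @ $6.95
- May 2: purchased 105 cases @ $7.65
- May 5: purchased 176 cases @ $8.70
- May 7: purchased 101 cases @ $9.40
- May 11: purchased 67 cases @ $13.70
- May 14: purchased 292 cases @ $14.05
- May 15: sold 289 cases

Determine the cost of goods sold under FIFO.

May 15, 289 sold [FIFO — oldest first]: 65 @ $6.95 + 105 @ $7.65 + 119 @ $8.70 = $2,290.30
Ending inventory: 57 @ $8.70 + 101 @ $9.40 + 67 @ $13.70 + 292 @ $14.05 = $6,465.80
Check: goods available $8,756.10 = COGS $2,290.30 + ending $6,465.80

COGS = $2,290.30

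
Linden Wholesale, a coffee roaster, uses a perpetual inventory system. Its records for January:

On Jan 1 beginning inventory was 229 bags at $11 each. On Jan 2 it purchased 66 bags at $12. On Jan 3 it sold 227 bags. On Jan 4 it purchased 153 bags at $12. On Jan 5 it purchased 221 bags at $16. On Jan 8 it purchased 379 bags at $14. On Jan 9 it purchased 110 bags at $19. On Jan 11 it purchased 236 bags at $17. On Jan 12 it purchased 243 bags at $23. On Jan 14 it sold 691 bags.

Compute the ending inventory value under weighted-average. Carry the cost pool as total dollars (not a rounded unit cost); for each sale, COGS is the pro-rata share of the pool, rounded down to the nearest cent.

Ending inventory = $11,795.80

After Jan 1: 229 on hand, pool $2,519.00 (≈ $11.0000 each)
After Jan 2: 295 on hand, pool $3,311.00 (≈ $11.2237 each)
Jan 3, sell 227: 227/295 × $3,311.00 → $2,547.78
After Jan 4: 221 on hand, pool $2,599.22 (≈ $11.7612 each)
After Jan 5: 442 on hand, pool $6,135.22 (≈ $13.8806 each)
After Jan 8: 821 on hand, pool $11,441.22 (≈ $13.9357 each)
After Jan 9: 931 on hand, pool $13,531.22 (≈ $14.5341 each)
After Jan 11: 1167 on hand, pool $17,543.22 (≈ $15.0328 each)
After Jan 12: 1410 on hand, pool $23,132.22 (≈ $16.4058 each)
Jan 14, sell 691: 691/1410 × $23,132.22 → $11,336.42
Total COGS = $2,547.78 + $11,336.42 = $13,884.20
Ending inventory (cost pool remaining) = $11,795.80
Check: goods available $25,680.00 = COGS $13,884.20 + ending $11,795.80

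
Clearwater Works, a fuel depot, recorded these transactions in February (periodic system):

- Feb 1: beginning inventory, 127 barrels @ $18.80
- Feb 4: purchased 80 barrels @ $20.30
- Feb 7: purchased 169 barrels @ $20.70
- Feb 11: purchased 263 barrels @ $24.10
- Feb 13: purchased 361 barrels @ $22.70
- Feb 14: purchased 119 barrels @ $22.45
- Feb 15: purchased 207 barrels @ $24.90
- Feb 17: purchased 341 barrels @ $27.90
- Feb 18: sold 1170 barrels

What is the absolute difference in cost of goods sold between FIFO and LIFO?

FIFO COGS: 127 @ $18.80 + 80 @ $20.30 + 169 @ $20.70 + 263 @ $24.10 + 361 @ $22.70 + 119 @ $22.45 + 51 @ $24.90 = $25,984.35
LIFO COGS: 341 @ $27.90 + 207 @ $24.90 + 119 @ $22.45 + 361 @ $22.70 + 142 @ $24.10 = $28,956.65
Difference = |$25,984.35 − $28,956.65| = $2,972.30

$2,972.30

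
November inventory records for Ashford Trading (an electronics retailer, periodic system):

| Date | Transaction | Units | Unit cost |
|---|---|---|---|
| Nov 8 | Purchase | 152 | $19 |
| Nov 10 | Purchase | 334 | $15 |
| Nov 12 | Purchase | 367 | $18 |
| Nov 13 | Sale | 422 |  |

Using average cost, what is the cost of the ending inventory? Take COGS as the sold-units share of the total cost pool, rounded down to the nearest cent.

Nov 13, sell 422: 422/853 × $14,504.00 → $7,175.48
Ending inventory (cost pool remaining) = $7,328.52
Check: goods available $14,504.00 = COGS $7,175.48 + ending $7,328.52

Ending inventory = $7,328.52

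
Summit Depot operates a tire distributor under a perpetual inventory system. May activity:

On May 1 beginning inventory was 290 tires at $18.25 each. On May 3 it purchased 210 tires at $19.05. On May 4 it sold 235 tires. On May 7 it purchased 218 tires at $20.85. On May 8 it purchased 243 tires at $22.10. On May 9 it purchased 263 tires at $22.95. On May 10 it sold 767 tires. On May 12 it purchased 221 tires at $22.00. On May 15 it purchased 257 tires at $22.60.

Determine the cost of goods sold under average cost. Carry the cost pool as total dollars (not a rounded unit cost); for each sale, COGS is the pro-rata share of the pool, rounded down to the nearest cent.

COGS = $20,558.26

After May 1: 290 on hand, pool $5,292.50 (≈ $18.2500 each)
After May 3: 500 on hand, pool $9,293.00 (≈ $18.5860 each)
May 4, sell 235: 235/500 × $9,293.00 → $4,367.71
After May 7: 483 on hand, pool $9,470.59 (≈ $19.6078 each)
After May 8: 726 on hand, pool $14,840.89 (≈ $20.4420 each)
After May 9: 989 on hand, pool $20,876.74 (≈ $21.1089 each)
May 10, sell 767: 767/989 × $20,876.74 → $16,190.55
After May 12: 443 on hand, pool $9,548.19 (≈ $21.5535 each)
After May 15: 700 on hand, pool $15,356.39 (≈ $21.9377 each)
Total COGS = $4,367.71 + $16,190.55 = $20,558.26
Ending inventory (cost pool remaining) = $15,356.39
Check: goods available $35,914.65 = COGS $20,558.26 + ending $15,356.39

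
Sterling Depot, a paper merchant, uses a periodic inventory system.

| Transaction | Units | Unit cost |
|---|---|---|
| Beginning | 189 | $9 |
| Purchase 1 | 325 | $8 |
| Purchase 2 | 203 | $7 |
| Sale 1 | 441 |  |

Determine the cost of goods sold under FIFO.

COGS = $3,717

Sale 1 (441) [FIFO — oldest first]: 189 @ $9 + 252 @ $8 = $3,717
Ending inventory: 73 @ $8 + 203 @ $7 = $2,005
Check: goods available $5,722 = COGS $3,717 + ending $2,005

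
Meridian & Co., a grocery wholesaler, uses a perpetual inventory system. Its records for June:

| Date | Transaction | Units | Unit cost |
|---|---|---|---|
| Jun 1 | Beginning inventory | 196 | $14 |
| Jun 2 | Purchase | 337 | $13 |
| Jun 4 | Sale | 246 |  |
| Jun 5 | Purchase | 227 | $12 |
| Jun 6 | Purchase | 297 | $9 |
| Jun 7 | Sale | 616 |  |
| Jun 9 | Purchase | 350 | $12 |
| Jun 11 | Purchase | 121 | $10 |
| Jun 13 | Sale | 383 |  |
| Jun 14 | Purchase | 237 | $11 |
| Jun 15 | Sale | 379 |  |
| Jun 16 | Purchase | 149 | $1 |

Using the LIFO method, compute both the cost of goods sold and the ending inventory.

COGS = $18,565; ending inventory = $2,123

Jun 4, 246 sold [LIFO — newest first]: 246 @ $13 = $3,198
Jun 7, 616 sold [LIFO — newest first]: 297 @ $9 + 227 @ $12 + 91 @ $13 + 1 @ $14 = $6,594
Jun 13, 383 sold [LIFO — newest first]: 121 @ $10 + 262 @ $12 = $4,354
Jun 15, 379 sold [LIFO — newest first]: 237 @ $11 + 88 @ $12 + 54 @ $14 = $4,419
Total COGS = $3,198 + $6,594 + $4,354 + $4,419 = $18,565
Ending inventory: 141 @ $14 + 149 @ $1 = $2,123
Check: goods available $20,688 = COGS $18,565 + ending $2,123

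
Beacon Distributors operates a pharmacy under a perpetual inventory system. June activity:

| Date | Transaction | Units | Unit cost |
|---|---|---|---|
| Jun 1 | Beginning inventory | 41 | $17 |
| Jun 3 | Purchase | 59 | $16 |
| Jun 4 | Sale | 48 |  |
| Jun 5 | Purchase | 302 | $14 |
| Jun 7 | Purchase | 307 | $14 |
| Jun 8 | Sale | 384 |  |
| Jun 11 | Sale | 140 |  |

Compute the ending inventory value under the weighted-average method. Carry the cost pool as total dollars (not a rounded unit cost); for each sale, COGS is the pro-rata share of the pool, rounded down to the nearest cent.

Ending inventory = $1,943.98

After Jun 1: 41 on hand, pool $697.00 (≈ $17.0000 each)
After Jun 3: 100 on hand, pool $1,641.00 (≈ $16.4100 each)
Jun 4, sell 48: 48/100 × $1,641.00 → $787.68
After Jun 5: 354 on hand, pool $5,081.32 (≈ $14.3540 each)
After Jun 7: 661 on hand, pool $9,379.32 (≈ $14.1896 each)
Jun 8, sell 384: 384/661 × $9,379.32 → $5,448.80
Jun 11, sell 140: 140/277 × $3,930.52 → $1,986.54
Total COGS = $787.68 + $5,448.80 + $1,986.54 = $8,223.02
Ending inventory (cost pool remaining) = $1,943.98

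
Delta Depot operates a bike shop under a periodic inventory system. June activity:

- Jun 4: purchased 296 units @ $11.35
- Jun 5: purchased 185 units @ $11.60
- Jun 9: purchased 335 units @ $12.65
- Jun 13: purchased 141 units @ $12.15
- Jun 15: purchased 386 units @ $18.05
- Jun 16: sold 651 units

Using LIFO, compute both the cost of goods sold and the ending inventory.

Jun 16, 651 sold [LIFO — newest first]: 386 @ $18.05 + 141 @ $12.15 + 124 @ $12.65 = $10,249.05
Ending inventory: 296 @ $11.35 + 185 @ $11.60 + 211 @ $12.65 = $8,174.75

COGS = $10,249.05; ending inventory = $8,174.75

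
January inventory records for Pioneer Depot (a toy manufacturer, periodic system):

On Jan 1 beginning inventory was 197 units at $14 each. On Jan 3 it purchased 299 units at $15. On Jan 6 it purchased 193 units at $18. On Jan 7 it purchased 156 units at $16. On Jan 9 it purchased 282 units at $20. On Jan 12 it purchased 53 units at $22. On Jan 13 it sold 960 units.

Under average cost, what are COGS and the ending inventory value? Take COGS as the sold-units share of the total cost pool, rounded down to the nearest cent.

Jan 13, sell 960: 960/1180 × $20,019.00 → $16,286.64
Ending inventory (cost pool remaining) = $3,732.36
Check: goods available $20,019.00 = COGS $16,286.64 + ending $3,732.36

COGS = $16,286.64; ending inventory = $3,732.36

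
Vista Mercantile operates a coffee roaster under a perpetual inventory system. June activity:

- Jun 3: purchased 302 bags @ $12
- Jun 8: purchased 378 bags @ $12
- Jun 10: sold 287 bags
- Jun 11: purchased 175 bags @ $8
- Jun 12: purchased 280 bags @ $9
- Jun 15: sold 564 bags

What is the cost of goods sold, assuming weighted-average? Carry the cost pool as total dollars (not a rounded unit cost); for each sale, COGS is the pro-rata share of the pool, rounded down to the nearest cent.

COGS = $9,187.75

After Jun 3: 302 on hand, pool $3,624.00 (≈ $12.0000 each)
After Jun 8: 680 on hand, pool $8,160.00 (≈ $12.0000 each)
Jun 10, sell 287: 287/680 × $8,160.00 → $3,444.00
After Jun 11: 568 on hand, pool $6,116.00 (≈ $10.7676 each)
After Jun 12: 848 on hand, pool $8,636.00 (≈ $10.1840 each)
Jun 15, sell 564: 564/848 × $8,636.00 → $5,743.75
Total COGS = $3,444.00 + $5,743.75 = $9,187.75
Ending inventory (cost pool remaining) = $2,892.25
Check: goods available $12,080.00 = COGS $9,187.75 + ending $2,892.25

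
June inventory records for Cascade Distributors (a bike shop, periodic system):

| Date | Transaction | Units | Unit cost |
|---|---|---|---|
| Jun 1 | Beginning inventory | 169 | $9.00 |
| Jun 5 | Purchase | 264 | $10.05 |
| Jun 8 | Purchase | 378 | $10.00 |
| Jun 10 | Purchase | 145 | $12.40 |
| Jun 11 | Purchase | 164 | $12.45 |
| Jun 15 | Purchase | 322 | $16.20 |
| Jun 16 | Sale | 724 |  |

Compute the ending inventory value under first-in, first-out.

Jun 16, 724 sold [FIFO — oldest first]: 169 @ $9.00 + 264 @ $10.05 + 291 @ $10.00 = $7,084.20
Ending inventory: 87 @ $10.00 + 145 @ $12.40 + 164 @ $12.45 + 322 @ $16.20 = $9,926.20

Ending inventory = $9,926.20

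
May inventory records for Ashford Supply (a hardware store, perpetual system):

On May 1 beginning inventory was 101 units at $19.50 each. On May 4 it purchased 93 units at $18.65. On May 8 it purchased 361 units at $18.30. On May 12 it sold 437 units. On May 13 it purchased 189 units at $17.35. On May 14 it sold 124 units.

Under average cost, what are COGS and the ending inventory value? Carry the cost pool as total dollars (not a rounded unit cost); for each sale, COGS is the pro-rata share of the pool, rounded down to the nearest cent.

COGS = $10,328.04; ending inventory = $3,261.36

After May 1: 101 on hand, pool $1,969.50 (≈ $19.5000 each)
After May 4: 194 on hand, pool $3,703.95 (≈ $19.0925 each)
After May 8: 555 on hand, pool $10,310.25 (≈ $18.5770 each)
May 12, sell 437: 437/555 × $10,310.25 → $8,118.16
After May 13: 307 on hand, pool $5,471.24 (≈ $17.8216 each)
May 14, sell 124: 124/307 × $5,471.24 → $2,209.88
Total COGS = $8,118.16 + $2,209.88 = $10,328.04
Ending inventory (cost pool remaining) = $3,261.36
Check: goods available $13,589.40 = COGS $10,328.04 + ending $3,261.36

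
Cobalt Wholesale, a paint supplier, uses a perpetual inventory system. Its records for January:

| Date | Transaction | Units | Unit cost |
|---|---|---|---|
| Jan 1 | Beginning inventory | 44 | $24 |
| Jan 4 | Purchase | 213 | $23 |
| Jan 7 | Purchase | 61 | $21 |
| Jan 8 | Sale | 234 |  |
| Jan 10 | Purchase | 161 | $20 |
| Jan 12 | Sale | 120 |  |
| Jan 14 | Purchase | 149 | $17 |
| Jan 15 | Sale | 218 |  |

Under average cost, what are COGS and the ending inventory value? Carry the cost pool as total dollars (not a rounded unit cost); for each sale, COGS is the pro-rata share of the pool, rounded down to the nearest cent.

After Jan 1: 44 on hand, pool $1,056.00 (≈ $24.0000 each)
After Jan 4: 257 on hand, pool $5,955.00 (≈ $23.1712 each)
After Jan 7: 318 on hand, pool $7,236.00 (≈ $22.7547 each)
Jan 8, sell 234: 234/318 × $7,236.00 → $5,324.60
After Jan 10: 245 on hand, pool $5,131.40 (≈ $20.9445 each)
Jan 12, sell 120: 120/245 × $5,131.40 → $2,513.33
After Jan 14: 274 on hand, pool $5,151.07 (≈ $18.7995 each)
Jan 15, sell 218: 218/274 × $5,151.07 → $4,098.29
Total COGS = $5,324.60 + $2,513.33 + $4,098.29 = $11,936.22
Ending inventory (cost pool remaining) = $1,052.78
Check: goods available $12,989.00 = COGS $11,936.22 + ending $1,052.78

COGS = $11,936.22; ending inventory = $1,052.78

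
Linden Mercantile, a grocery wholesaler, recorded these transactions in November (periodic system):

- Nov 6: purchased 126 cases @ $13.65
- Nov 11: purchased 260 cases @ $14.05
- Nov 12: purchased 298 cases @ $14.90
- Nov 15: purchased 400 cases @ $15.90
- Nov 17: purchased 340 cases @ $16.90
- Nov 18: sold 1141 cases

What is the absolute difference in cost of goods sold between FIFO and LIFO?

FIFO COGS: 126 @ $13.65 + 260 @ $14.05 + 298 @ $14.90 + 400 @ $15.90 + 57 @ $16.90 = $17,136.40
LIFO COGS: 340 @ $16.90 + 400 @ $15.90 + 298 @ $14.90 + 103 @ $14.05 = $17,993.35
Difference = |$17,136.40 − $17,993.35| = $856.95

$856.95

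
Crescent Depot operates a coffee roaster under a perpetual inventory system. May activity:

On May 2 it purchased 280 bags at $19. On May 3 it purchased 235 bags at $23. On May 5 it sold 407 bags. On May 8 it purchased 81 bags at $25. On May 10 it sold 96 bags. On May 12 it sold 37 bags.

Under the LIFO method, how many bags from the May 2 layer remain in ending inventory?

56

May 5, 407 sold [LIFO — newest first]: 235 @ $23 + 172 @ $19 = $8,673
May 10, 96 sold [LIFO — newest first]: 81 @ $25 + 15 @ $19 = $2,310
May 12, 37 sold [LIFO — newest first]: 37 @ $19 = $703
Total COGS = $8,673 + $2,310 + $703 = $11,686
Ending inventory: 56 @ $19 = $1,064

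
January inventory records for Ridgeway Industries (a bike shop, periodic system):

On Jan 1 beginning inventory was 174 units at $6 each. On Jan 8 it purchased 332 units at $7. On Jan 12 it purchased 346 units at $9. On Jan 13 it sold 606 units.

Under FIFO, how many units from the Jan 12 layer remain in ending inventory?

Jan 13, 606 sold [FIFO — oldest first]: 174 @ $6 + 332 @ $7 + 100 @ $9 = $4,268
Ending inventory: 246 @ $9 = $2,214

246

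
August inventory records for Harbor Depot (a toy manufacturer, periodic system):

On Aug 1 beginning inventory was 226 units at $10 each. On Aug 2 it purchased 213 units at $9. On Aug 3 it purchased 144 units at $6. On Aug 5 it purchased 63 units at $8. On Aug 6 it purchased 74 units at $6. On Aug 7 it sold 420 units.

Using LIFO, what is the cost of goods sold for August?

COGS = $3,063

Aug 7, 420 sold [LIFO — newest first]: 74 @ $6 + 63 @ $8 + 144 @ $6 + 139 @ $9 = $3,063
Ending inventory: 226 @ $10 + 74 @ $9 = $2,926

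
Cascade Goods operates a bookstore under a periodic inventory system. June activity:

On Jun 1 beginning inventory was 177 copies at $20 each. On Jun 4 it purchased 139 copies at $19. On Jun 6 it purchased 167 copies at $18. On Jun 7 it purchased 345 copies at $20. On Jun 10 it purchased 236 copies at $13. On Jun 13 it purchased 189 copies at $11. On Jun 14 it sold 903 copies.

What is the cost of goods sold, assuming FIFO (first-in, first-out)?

Jun 14, 903 sold [FIFO — oldest first]: 177 @ $20 + 139 @ $19 + 167 @ $18 + 345 @ $20 + 75 @ $13 = $17,062
Ending inventory: 161 @ $13 + 189 @ $11 = $4,172

COGS = $17,062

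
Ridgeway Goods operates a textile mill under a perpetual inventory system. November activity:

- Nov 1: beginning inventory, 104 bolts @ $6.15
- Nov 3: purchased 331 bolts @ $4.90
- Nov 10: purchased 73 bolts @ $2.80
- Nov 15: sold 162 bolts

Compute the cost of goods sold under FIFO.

Nov 15, 162 sold [FIFO — oldest first]: 104 @ $6.15 + 58 @ $4.90 = $923.80
Ending inventory: 273 @ $4.90 + 73 @ $2.80 = $1,542.10
Check: goods available $2,465.90 = COGS $923.80 + ending $1,542.10

COGS = $923.80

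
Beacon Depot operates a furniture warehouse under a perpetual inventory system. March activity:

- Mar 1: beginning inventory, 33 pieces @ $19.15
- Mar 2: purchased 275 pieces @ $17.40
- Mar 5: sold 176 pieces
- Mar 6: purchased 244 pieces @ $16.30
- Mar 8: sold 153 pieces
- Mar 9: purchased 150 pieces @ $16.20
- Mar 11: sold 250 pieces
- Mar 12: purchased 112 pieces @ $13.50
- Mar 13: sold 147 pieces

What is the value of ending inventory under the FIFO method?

Mar 5, 176 sold [FIFO — oldest first]: 33 @ $19.15 + 143 @ $17.40 = $3,120.15
Mar 8, 153 sold [FIFO — oldest first]: 132 @ $17.40 + 21 @ $16.30 = $2,639.10
Mar 11, 250 sold [FIFO — oldest first]: 223 @ $16.30 + 27 @ $16.20 = $4,072.30
Mar 13, 147 sold [FIFO — oldest first]: 123 @ $16.20 + 24 @ $13.50 = $2,316.60
Total COGS = $3,120.15 + $2,639.10 + $4,072.30 + $2,316.60 = $12,148.15
Ending inventory: 88 @ $13.50 = $1,188.00
Check: goods available $13,336.15 = COGS $12,148.15 + ending $1,188.00

Ending inventory = $1,188.00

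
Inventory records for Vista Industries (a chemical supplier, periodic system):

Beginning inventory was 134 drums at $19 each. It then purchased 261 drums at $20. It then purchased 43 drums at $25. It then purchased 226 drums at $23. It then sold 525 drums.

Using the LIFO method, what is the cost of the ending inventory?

Sale 1 (525) [LIFO — newest first]: 226 @ $23 + 43 @ $25 + 256 @ $20 = $11,393
Ending inventory: 134 @ $19 + 5 @ $20 = $2,646

Ending inventory = $2,646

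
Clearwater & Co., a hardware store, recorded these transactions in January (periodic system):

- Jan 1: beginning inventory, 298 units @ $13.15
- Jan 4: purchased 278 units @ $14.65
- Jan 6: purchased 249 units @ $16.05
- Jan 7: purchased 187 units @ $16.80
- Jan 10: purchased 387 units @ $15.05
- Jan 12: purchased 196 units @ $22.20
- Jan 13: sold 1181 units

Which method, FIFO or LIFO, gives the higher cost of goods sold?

LIFO

FIFO COGS: 298 @ $13.15 + 278 @ $14.65 + 249 @ $16.05 + 187 @ $16.80 + 169 @ $15.05 = $17,672.90
LIFO COGS: 196 @ $22.20 + 387 @ $15.05 + 187 @ $16.80 + 249 @ $16.05 + 162 @ $14.65 = $19,686.90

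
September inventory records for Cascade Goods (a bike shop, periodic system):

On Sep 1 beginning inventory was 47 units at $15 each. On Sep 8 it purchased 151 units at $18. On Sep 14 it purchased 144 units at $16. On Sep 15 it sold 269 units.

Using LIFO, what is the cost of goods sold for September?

COGS = $4,554

Sep 15, 269 sold [LIFO — newest first]: 144 @ $16 + 125 @ $18 = $4,554
Ending inventory: 47 @ $15 + 26 @ $18 = $1,173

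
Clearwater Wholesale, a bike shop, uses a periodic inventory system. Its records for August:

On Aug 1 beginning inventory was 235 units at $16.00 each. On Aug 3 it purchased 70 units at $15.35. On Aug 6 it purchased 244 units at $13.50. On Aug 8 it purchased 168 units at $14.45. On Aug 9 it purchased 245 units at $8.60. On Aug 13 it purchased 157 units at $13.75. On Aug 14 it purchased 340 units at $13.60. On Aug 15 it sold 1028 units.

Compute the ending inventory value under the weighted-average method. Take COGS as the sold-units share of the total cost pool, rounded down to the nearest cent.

Ending inventory = $5,744.46

Aug 15, sell 1028: 1028/1459 × $19,445.85 → $13,701.39
Ending inventory (cost pool remaining) = $5,744.46
Check: goods available $19,445.85 = COGS $13,701.39 + ending $5,744.46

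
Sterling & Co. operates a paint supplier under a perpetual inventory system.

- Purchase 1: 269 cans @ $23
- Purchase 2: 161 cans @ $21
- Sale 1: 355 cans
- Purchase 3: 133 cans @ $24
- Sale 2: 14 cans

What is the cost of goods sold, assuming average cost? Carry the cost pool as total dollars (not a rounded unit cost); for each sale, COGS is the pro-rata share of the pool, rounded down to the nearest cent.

After Purchase 1: 269 on hand, pool $6,187.00 (≈ $23.0000 each)
After Purchase 2: 430 on hand, pool $9,568.00 (≈ $22.2512 each)
Sale 1, sell 355: 355/430 × $9,568.00 → $7,899.16
After Purchase 3: 208 on hand, pool $4,860.84 (≈ $23.3694 each)
Sale 2, sell 14: 14/208 × $4,860.84 → $327.17
Total COGS = $7,899.16 + $327.17 = $8,226.33
Ending inventory (cost pool remaining) = $4,533.67

COGS = $8,226.33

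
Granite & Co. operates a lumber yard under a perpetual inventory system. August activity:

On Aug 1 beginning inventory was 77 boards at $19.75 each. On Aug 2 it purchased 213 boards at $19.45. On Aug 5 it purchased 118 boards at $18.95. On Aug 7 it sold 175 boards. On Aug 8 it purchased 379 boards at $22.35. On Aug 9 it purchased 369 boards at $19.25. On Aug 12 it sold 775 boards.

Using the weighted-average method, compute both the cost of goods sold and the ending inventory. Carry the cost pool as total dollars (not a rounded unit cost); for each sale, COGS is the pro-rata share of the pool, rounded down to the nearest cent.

After Aug 1: 77 on hand, pool $1,520.75 (≈ $19.7500 each)
After Aug 2: 290 on hand, pool $5,663.60 (≈ $19.5297 each)
After Aug 5: 408 on hand, pool $7,899.70 (≈ $19.3620 each)
Aug 7, sell 175: 175/408 × $7,899.70 → $3,388.35
After Aug 8: 612 on hand, pool $12,982.00 (≈ $21.2124 each)
After Aug 9: 981 on hand, pool $20,085.25 (≈ $20.4743 each)
Aug 12, sell 775: 775/981 × $20,085.25 → $15,867.55
Total COGS = $3,388.35 + $15,867.55 = $19,255.90
Ending inventory (cost pool remaining) = $4,217.70
Check: goods available $23,473.60 = COGS $19,255.90 + ending $4,217.70

COGS = $19,255.90; ending inventory = $4,217.70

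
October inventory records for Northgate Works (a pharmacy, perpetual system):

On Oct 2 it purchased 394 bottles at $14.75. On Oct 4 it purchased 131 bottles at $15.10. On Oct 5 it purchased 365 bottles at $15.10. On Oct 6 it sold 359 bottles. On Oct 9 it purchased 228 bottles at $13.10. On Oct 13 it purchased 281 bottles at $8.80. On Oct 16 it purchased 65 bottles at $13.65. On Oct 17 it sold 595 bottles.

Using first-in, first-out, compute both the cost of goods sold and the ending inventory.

COGS = $14,139.50; ending inventory = $5,508.45

Oct 6, 359 sold [FIFO — oldest first]: 359 @ $14.75 = $5,295.25
Oct 17, 595 sold [FIFO — oldest first]: 35 @ $14.75 + 131 @ $15.10 + 365 @ $15.10 + 64 @ $13.10 = $8,844.25
Total COGS = $5,295.25 + $8,844.25 = $14,139.50
Ending inventory: 164 @ $13.10 + 281 @ $8.80 + 65 @ $13.65 = $5,508.45
Check: goods available $19,647.95 = COGS $14,139.50 + ending $5,508.45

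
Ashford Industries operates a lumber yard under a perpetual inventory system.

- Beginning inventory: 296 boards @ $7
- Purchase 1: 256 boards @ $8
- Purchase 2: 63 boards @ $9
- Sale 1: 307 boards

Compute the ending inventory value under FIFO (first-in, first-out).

Sale 1 (307) [FIFO — oldest first]: 296 @ $7 + 11 @ $8 = $2,160
Ending inventory: 245 @ $8 + 63 @ $9 = $2,527

Ending inventory = $2,527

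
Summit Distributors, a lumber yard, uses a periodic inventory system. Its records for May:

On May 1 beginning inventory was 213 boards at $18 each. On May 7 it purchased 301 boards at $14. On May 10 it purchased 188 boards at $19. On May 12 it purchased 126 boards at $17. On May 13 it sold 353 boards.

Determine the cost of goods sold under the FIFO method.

COGS = $5,794

May 13, 353 sold [FIFO — oldest first]: 213 @ $18 + 140 @ $14 = $5,794
Ending inventory: 161 @ $14 + 188 @ $19 + 126 @ $17 = $7,968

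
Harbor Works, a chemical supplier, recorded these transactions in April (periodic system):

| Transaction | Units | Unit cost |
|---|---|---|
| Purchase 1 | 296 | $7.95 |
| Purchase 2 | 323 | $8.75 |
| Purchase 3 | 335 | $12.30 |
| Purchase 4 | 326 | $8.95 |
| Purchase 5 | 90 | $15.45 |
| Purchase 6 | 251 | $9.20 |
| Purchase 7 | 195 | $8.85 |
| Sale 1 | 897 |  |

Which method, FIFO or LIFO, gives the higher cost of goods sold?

FIFO COGS: 296 @ $7.95 + 323 @ $8.75 + 278 @ $12.30 = $8,598.85
LIFO COGS: 195 @ $8.85 + 251 @ $9.20 + 90 @ $15.45 + 326 @ $8.95 + 35 @ $12.30 = $8,773.65

LIFO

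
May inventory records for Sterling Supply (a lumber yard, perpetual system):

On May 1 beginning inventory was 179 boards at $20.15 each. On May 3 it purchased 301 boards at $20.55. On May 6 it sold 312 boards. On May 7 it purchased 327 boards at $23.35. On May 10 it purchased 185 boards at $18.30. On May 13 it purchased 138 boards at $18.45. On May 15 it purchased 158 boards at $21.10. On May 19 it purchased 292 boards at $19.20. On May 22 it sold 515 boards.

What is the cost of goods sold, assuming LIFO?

COGS = $16,546.65

May 6, 312 sold [LIFO — newest first]: 301 @ $20.55 + 11 @ $20.15 = $6,407.20
May 22, 515 sold [LIFO — newest first]: 292 @ $19.20 + 158 @ $21.10 + 65 @ $18.45 = $10,139.45
Total COGS = $6,407.20 + $10,139.45 = $16,546.65
Ending inventory: 168 @ $20.15 + 327 @ $23.35 + 185 @ $18.30 + 73 @ $18.45 = $15,753.00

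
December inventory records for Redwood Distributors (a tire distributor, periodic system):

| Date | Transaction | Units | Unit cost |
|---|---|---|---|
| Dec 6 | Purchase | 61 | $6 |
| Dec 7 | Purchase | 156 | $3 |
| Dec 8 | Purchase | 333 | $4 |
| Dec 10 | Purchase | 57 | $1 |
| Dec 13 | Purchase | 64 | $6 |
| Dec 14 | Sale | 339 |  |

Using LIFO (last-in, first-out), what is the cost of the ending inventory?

Dec 14, 339 sold [LIFO — newest first]: 64 @ $6 + 57 @ $1 + 218 @ $4 = $1,313
Ending inventory: 61 @ $6 + 156 @ $3 + 115 @ $4 = $1,294

Ending inventory = $1,294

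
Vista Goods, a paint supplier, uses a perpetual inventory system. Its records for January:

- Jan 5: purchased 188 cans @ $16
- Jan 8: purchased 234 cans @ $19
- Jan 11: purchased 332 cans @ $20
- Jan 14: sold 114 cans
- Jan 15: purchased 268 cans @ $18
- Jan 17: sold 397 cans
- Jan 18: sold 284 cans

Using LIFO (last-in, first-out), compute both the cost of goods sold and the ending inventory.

COGS = $15,169; ending inventory = $3,749

Jan 14, 114 sold [LIFO — newest first]: 114 @ $20 = $2,280
Jan 17, 397 sold [LIFO — newest first]: 268 @ $18 + 129 @ $20 = $7,404
Jan 18, 284 sold [LIFO — newest first]: 89 @ $20 + 195 @ $19 = $5,485
Total COGS = $2,280 + $7,404 + $5,485 = $15,169
Ending inventory: 188 @ $16 + 39 @ $19 = $3,749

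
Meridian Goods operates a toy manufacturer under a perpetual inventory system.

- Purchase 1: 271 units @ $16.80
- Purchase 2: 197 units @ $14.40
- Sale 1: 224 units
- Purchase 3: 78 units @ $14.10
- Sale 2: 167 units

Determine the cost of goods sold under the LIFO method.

COGS = $5,885.40

Sale 1 (224) [LIFO — newest first]: 197 @ $14.40 + 27 @ $16.80 = $3,290.40
Sale 2 (167) [LIFO — newest first]: 78 @ $14.10 + 89 @ $16.80 = $2,595.00
Total COGS = $3,290.40 + $2,595.00 = $5,885.40
Ending inventory: 155 @ $16.80 = $2,604.00
Check: goods available $8,489.40 = COGS $5,885.40 + ending $2,604.00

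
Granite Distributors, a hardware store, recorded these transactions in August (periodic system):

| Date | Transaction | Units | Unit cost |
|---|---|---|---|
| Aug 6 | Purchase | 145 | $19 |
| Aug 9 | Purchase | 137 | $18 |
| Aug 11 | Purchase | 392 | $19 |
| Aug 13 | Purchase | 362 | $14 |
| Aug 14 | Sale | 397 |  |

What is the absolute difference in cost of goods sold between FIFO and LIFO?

$1,673

FIFO COGS: 145 @ $19 + 137 @ $18 + 115 @ $19 = $7,406
LIFO COGS: 362 @ $14 + 35 @ $19 = $5,733
Difference = |$7,406 − $5,733| = $1,673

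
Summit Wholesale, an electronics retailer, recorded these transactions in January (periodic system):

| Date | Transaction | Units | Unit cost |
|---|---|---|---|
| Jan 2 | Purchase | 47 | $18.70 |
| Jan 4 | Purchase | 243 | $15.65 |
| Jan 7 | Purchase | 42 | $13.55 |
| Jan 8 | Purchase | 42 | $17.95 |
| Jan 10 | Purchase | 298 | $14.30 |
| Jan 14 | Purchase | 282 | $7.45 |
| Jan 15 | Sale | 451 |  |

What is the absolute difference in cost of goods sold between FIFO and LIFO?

$2,588.35

FIFO COGS: 47 @ $18.70 + 243 @ $15.65 + 42 @ $13.55 + 42 @ $17.95 + 77 @ $14.30 = $7,105.95
LIFO COGS: 282 @ $7.45 + 169 @ $14.30 = $4,517.60
Difference = |$7,105.95 − $4,517.60| = $2,588.35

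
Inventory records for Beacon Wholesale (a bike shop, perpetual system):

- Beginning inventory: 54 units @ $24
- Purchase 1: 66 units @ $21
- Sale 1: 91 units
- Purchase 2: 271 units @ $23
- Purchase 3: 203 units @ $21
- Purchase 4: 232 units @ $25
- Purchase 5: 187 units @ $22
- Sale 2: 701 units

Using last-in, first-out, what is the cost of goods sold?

COGS = $17,980

Sale 1 (91) [LIFO — newest first]: 66 @ $21 + 25 @ $24 = $1,986
Sale 2 (701) [LIFO — newest first]: 187 @ $22 + 232 @ $25 + 203 @ $21 + 79 @ $23 = $15,994
Total COGS = $1,986 + $15,994 = $17,980
Ending inventory: 29 @ $24 + 192 @ $23 = $5,112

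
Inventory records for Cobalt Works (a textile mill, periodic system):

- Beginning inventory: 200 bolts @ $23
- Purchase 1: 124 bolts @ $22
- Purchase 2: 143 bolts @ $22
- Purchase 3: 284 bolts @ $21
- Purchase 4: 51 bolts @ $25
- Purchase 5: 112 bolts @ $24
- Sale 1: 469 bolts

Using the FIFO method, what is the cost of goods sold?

COGS = $10,516

Sale 1 (469) [FIFO — oldest first]: 200 @ $23 + 124 @ $22 + 143 @ $22 + 2 @ $21 = $10,516
Ending inventory: 282 @ $21 + 51 @ $25 + 112 @ $24 = $9,885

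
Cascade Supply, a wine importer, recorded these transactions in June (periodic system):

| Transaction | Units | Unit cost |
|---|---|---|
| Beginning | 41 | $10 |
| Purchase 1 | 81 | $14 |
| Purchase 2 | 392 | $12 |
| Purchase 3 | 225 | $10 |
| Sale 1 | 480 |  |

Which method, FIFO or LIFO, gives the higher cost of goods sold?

FIFO COGS: 41 @ $10 + 81 @ $14 + 358 @ $12 = $5,840
LIFO COGS: 225 @ $10 + 255 @ $12 = $5,310

FIFO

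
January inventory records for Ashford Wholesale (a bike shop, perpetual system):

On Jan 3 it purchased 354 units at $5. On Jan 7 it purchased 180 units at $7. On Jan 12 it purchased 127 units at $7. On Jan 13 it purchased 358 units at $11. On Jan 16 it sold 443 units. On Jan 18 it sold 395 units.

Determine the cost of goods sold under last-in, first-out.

Jan 16, 443 sold [LIFO — newest first]: 358 @ $11 + 85 @ $7 = $4,533
Jan 18, 395 sold [LIFO — newest first]: 42 @ $7 + 180 @ $7 + 173 @ $5 = $2,419
Total COGS = $4,533 + $2,419 = $6,952
Ending inventory: 181 @ $5 = $905

COGS = $6,952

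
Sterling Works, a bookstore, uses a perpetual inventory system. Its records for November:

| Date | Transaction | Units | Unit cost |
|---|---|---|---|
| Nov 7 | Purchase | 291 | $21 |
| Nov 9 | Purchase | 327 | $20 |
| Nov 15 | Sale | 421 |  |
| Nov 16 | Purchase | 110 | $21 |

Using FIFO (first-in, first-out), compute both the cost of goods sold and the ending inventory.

COGS = $8,711; ending inventory = $6,250

Nov 15, 421 sold [FIFO — oldest first]: 291 @ $21 + 130 @ $20 = $8,711
Ending inventory: 197 @ $20 + 110 @ $21 = $6,250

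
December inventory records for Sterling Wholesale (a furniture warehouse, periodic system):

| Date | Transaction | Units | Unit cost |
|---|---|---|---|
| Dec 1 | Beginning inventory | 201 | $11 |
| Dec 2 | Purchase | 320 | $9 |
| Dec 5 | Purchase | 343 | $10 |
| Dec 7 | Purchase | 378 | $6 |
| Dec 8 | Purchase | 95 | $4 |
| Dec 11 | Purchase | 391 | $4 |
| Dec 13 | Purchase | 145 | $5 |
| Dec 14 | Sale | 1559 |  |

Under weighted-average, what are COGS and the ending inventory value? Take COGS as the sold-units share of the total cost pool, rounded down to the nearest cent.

Dec 14, sell 1559: 1559/1873 × $13,458.00 → $11,201.82
Ending inventory (cost pool remaining) = $2,256.18

COGS = $11,201.82; ending inventory = $2,256.18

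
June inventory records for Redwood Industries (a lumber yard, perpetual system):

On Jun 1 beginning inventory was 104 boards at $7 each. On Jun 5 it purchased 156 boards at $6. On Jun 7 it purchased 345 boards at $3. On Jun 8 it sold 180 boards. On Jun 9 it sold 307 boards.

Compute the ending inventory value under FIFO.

Ending inventory = $354

Jun 8, 180 sold [FIFO — oldest first]: 104 @ $7 + 76 @ $6 = $1,184
Jun 9, 307 sold [FIFO — oldest first]: 80 @ $6 + 227 @ $3 = $1,161
Total COGS = $1,184 + $1,161 = $2,345
Ending inventory: 118 @ $3 = $354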